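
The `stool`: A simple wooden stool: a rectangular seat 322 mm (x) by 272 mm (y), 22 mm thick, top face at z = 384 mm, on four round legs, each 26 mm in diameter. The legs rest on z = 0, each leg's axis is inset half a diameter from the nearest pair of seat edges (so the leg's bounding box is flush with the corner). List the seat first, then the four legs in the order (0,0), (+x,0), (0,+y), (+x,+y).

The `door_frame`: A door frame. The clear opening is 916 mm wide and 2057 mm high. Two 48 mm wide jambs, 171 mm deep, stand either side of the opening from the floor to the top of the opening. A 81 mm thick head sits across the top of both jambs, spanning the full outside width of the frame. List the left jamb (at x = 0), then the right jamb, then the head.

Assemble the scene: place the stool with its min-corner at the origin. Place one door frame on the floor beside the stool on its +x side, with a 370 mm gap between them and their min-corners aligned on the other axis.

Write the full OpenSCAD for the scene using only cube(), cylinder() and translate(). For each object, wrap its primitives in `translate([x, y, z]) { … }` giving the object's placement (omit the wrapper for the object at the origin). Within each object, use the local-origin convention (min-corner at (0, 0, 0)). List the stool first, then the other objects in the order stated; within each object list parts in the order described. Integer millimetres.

translate([0, 0, 362]) cube([322, 272, 22]);
translate([13, 13, 0]) cylinder(h = 362, r = 13);
translate([309, 13, 0]) cylinder(h = 362, r = 13);
translate([13, 259, 0]) cylinder(h = 362, r = 13);
translate([309, 259, 0]) cylinder(h = 362, r = 13);
translate([692, 0, 0]) {
  cube([48, 171, 2057]);
  translate([964, 0, 0]) cube([48, 171, 2057]);
  translate([0, 0, 2057]) cube([1012, 171, 81]);
}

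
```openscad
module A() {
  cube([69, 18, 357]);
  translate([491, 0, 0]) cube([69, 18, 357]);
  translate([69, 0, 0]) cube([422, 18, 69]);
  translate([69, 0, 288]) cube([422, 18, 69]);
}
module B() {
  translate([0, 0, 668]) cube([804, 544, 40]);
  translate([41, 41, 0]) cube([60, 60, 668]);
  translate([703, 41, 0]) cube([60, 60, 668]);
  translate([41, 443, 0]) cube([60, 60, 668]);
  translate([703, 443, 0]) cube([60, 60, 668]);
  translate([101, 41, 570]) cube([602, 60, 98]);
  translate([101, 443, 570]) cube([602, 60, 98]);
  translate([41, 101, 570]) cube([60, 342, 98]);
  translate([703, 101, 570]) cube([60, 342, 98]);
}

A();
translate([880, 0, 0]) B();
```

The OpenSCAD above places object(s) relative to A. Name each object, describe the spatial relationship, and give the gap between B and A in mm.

The table's nearest face is 320 mm from the picture frame's +x face.

A is a picture frame. B is a table. The table is on the floor beside the picture frame on its +x side. The gap between the table and the picture frame is 320 mm.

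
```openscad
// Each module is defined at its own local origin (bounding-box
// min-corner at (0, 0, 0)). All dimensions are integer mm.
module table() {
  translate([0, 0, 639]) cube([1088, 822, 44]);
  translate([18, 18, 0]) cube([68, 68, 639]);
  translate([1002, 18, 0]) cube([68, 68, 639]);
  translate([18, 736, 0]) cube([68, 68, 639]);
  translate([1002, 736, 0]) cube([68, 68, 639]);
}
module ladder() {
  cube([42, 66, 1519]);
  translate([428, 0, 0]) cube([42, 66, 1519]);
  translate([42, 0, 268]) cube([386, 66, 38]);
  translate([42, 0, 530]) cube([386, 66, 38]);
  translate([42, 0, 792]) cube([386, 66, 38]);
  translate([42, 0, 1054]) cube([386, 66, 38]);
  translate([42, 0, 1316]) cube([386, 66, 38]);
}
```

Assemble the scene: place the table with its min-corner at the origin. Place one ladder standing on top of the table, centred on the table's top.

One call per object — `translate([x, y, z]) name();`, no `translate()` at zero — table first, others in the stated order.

table();
translate([309, 378, 683]) ladder();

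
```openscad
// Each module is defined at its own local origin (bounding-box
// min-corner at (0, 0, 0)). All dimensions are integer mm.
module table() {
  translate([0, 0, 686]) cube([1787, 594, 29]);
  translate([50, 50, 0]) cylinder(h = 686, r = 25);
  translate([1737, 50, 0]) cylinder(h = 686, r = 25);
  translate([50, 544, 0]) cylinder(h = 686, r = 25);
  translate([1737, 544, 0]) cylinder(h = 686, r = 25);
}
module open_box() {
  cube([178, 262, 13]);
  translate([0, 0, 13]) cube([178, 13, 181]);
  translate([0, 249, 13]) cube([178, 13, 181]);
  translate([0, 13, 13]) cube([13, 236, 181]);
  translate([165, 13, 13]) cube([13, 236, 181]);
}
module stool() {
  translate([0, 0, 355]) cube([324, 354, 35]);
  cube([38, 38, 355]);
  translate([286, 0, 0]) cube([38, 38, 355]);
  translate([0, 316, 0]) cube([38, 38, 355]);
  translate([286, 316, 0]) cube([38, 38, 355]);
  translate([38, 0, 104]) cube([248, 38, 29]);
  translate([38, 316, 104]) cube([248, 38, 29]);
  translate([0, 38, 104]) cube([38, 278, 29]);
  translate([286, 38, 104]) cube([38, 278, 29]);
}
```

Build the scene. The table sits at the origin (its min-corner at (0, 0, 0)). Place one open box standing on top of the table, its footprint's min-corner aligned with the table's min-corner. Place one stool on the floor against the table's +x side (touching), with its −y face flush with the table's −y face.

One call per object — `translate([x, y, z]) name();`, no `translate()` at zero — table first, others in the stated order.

table();
translate([0, 0, 715]) open_box();
translate([1787, 0, 0]) stool();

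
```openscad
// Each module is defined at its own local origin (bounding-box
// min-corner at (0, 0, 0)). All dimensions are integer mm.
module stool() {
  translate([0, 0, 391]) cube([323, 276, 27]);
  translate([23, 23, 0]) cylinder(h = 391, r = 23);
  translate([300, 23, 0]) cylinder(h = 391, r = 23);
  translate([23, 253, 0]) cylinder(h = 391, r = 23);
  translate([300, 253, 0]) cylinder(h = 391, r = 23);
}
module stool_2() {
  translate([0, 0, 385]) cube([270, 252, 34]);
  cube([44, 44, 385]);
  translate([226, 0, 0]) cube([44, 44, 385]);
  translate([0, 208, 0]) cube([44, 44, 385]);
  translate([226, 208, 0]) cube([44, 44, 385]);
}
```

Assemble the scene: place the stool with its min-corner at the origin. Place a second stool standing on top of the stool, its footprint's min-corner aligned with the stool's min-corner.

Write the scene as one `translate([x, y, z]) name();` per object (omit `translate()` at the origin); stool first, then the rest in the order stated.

stool();
translate([0, 0, 418]) stool_2();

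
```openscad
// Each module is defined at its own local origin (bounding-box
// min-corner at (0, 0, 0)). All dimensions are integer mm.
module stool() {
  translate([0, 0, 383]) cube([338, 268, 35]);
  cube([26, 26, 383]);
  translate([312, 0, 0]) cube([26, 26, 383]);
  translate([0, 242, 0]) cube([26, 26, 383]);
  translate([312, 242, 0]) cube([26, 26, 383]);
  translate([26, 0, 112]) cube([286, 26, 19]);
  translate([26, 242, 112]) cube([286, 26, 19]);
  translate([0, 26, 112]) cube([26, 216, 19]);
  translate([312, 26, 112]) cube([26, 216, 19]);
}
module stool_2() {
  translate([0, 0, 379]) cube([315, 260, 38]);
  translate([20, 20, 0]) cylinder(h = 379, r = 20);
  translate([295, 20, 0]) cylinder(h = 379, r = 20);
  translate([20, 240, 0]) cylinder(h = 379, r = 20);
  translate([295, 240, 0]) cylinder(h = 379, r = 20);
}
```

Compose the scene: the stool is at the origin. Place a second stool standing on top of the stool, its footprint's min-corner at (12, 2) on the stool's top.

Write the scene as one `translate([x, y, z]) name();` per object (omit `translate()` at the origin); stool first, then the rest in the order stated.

stool();
translate([12, 2, 418]) stool_2();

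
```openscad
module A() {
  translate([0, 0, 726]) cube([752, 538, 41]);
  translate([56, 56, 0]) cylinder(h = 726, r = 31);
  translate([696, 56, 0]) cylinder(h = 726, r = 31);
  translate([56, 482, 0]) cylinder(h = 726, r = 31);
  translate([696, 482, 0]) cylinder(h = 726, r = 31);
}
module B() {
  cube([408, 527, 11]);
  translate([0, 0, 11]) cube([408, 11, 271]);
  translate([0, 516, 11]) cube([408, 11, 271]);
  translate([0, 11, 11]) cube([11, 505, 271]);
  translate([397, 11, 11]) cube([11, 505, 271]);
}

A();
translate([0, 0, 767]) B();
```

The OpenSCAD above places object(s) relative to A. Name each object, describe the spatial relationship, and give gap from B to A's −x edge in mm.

A is a table. B is an open box. The open box is on top of the table. The gap from the open box to the table's −x edge is 0 mm.

The open box's min-x is at 0; the table's min-x is 0; gap = 0 mm.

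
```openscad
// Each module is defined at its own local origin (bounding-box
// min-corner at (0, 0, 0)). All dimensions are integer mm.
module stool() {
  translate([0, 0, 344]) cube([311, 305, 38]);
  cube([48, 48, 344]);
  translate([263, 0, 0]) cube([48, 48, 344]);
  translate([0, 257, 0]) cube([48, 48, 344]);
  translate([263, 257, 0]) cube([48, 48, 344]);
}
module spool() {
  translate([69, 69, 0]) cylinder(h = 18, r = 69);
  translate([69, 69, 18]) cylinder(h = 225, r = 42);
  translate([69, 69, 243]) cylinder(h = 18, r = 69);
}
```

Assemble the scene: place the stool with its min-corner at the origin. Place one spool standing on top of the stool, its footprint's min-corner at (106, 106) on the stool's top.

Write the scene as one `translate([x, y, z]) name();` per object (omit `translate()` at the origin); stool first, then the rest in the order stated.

stool();
translate([106, 106, 382]) spool();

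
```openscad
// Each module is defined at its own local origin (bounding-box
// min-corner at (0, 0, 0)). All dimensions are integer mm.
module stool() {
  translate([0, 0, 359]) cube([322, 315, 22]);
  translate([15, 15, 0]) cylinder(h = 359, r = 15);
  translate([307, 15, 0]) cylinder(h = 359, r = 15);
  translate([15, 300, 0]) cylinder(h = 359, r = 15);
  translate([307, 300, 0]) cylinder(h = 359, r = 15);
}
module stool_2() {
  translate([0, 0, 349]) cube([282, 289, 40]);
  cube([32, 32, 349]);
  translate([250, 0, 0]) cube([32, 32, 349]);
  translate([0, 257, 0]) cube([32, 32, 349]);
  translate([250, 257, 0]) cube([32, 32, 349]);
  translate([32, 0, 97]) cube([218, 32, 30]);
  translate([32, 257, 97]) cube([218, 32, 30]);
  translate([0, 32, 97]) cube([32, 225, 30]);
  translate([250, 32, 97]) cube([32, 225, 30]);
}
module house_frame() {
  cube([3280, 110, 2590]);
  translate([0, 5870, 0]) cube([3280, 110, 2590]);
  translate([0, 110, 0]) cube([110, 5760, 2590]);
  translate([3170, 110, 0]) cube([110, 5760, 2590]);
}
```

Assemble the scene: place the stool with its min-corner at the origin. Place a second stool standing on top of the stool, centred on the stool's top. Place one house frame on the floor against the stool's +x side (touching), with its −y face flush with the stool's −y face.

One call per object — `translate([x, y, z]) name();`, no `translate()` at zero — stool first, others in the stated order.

stool();
translate([20, 13, 381]) stool_2();
translate([322, 0, 0]) house_frame();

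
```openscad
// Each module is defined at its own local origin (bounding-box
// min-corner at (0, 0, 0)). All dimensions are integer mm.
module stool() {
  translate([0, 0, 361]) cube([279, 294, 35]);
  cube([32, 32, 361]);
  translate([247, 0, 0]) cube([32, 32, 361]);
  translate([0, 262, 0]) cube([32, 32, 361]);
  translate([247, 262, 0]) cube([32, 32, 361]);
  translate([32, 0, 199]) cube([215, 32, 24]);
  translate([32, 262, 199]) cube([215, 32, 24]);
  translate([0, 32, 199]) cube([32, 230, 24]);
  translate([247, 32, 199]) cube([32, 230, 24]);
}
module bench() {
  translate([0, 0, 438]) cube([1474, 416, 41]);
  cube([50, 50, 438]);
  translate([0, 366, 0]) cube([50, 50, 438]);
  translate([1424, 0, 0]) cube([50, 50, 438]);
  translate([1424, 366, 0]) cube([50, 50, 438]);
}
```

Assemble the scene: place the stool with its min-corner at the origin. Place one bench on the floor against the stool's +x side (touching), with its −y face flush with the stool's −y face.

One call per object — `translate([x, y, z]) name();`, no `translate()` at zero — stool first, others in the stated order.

stool();
translate([279, 0, 0]) bench();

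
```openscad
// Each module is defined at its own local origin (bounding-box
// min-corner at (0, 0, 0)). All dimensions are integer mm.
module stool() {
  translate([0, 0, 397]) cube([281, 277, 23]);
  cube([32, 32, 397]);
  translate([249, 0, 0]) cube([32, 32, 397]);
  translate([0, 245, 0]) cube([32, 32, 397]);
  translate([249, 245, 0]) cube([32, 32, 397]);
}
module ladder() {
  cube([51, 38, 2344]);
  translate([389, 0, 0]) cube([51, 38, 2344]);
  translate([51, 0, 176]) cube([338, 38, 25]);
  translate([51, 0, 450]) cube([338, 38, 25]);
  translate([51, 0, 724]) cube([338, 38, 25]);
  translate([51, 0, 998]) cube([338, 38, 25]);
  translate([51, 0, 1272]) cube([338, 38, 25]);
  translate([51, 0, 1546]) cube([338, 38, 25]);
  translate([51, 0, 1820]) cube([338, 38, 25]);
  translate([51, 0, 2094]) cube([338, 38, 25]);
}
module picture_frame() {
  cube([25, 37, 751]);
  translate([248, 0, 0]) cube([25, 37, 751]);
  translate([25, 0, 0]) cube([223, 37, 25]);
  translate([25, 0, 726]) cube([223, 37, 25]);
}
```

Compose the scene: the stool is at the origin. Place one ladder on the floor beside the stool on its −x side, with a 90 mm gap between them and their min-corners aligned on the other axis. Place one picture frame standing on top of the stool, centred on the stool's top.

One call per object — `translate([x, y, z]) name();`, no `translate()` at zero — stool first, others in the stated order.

stool();
translate([-530, 0, 0]) ladder();
translate([4, 120, 420]) picture_frame();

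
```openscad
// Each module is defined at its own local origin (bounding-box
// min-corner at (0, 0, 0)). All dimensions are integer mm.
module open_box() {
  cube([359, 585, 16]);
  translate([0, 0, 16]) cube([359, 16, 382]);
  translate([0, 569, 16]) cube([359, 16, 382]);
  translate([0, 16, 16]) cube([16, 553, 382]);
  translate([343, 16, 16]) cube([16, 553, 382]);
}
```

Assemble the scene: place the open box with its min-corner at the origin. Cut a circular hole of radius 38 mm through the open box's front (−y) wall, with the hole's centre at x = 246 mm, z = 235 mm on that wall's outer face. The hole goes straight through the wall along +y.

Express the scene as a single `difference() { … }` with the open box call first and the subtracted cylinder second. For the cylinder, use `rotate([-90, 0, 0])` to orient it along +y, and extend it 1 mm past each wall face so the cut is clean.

difference() {
  open_box();
  translate([246, -1, 235]) rotate([-90, 0, 0]) cylinder(h = 18, r = 38);
}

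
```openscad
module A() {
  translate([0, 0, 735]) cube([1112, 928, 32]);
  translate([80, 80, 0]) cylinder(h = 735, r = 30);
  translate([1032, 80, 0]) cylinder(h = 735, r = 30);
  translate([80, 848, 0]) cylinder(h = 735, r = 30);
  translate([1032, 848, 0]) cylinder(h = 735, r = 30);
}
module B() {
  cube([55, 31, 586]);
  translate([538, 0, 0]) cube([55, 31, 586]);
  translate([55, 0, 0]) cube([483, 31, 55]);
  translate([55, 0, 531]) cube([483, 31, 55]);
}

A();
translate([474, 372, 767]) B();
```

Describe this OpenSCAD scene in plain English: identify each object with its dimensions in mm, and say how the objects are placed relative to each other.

A is a table with a 1112×928 mm rectangular top, 32 mm thick, top surface at z = 767 mm, supported by four round legs of 60 mm diameter, each leg's bounding box inset 50 mm from the nearest pair of top edges, running from the floor.

B is a picture frame with a 483×476 mm rectangular opening (x by z) and a uniform 55 mm border on every side. Frame depth is 31 mm along y. It is built from two vertical stiles running the full outside height and two horizontal rails spanning the gap between the stiles.

The picture frame is on top of the table.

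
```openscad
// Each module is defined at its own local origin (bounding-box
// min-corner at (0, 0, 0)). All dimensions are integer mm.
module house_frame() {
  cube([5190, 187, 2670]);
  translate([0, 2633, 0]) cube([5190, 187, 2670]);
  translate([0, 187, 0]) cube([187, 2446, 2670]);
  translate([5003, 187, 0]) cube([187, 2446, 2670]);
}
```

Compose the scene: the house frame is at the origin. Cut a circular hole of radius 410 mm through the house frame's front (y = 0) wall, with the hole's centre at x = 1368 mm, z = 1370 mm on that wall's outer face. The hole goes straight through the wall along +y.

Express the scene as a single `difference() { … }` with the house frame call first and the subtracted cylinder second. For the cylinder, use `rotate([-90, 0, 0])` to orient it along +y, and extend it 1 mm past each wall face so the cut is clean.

difference() {
  house_frame();
  translate([1368, -1, 1370]) rotate([-90, 0, 0]) cylinder(h = 189, r = 410);
}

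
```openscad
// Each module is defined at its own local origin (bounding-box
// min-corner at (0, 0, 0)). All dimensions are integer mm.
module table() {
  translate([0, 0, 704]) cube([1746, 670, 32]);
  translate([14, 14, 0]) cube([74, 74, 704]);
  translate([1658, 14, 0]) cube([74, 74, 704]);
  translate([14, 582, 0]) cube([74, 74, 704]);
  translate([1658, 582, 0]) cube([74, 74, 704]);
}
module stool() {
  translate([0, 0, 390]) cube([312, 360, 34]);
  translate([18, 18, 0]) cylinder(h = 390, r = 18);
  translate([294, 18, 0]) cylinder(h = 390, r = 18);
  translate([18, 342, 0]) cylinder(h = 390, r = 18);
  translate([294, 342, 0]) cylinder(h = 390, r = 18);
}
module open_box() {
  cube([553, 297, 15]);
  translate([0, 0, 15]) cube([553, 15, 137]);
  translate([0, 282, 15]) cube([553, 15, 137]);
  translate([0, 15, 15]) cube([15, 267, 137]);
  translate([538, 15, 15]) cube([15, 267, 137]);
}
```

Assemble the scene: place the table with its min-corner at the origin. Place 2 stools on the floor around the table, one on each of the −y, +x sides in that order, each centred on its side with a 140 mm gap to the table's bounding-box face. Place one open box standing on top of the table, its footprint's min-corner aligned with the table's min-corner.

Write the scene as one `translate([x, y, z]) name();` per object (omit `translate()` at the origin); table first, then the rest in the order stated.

table();
translate([717, -500, 0]) stool();
translate([1886, 155, 0]) stool();
translate([0, 0, 736]) open_box();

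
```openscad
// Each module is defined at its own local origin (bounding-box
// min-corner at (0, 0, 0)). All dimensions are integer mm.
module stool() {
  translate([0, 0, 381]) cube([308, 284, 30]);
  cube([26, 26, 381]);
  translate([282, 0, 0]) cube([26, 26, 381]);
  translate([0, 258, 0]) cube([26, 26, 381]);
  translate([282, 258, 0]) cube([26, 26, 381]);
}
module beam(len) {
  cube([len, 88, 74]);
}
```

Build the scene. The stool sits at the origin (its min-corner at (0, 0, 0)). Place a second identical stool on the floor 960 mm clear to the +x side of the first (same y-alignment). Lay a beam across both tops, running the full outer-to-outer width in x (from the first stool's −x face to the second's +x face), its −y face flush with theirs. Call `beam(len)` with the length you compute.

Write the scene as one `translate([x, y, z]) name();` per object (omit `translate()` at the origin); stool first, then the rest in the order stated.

stool();
translate([1268, 0, 0]) stool();
translate([0, 0, 411]) beam(1576);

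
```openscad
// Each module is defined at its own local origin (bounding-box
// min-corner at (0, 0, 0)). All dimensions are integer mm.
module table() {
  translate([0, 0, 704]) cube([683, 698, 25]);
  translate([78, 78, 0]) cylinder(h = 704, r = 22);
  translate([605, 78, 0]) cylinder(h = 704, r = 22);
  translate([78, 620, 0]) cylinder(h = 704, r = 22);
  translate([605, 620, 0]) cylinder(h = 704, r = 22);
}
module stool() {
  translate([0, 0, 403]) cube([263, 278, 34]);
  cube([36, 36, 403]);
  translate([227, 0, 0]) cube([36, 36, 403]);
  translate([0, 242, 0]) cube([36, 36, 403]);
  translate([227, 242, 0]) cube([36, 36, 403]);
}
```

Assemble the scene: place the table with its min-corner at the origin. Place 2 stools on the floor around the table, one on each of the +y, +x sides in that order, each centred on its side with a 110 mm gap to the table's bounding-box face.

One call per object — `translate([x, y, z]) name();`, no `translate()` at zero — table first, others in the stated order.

table();
translate([210, 808, 0]) stool();
translate([793, 210, 0]) stool();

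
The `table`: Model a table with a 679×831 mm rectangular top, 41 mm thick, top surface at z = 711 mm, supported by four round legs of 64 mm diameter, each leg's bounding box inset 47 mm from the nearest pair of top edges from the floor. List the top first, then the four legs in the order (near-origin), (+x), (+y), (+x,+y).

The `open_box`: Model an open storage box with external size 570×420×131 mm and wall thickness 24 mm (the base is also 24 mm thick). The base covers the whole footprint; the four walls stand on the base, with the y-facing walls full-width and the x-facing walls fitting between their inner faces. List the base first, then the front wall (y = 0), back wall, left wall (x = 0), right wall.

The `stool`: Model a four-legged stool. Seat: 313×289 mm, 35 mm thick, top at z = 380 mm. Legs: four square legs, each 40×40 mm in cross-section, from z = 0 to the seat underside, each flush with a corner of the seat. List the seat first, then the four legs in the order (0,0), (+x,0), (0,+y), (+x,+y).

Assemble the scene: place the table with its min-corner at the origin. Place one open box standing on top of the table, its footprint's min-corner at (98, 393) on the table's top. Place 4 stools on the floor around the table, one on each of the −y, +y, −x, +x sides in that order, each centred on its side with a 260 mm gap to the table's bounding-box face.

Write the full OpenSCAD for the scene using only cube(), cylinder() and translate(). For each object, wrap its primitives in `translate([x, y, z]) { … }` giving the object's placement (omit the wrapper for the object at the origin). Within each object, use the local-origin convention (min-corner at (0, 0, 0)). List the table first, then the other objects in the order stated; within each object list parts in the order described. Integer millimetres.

translate([0, 0, 670]) cube([679, 831, 41]);
translate([79, 79, 0]) cylinder(h = 670, r = 32);
translate([600, 79, 0]) cylinder(h = 670, r = 32);
translate([79, 752, 0]) cylinder(h = 670, r = 32);
translate([600, 752, 0]) cylinder(h = 670, r = 32);
translate([98, 393, 711]) {
  cube([570, 420, 24]);
  translate([0, 0, 24]) cube([570, 24, 107]);
  translate([0, 396, 24]) cube([570, 24, 107]);
  translate([0, 24, 24]) cube([24, 372, 107]);
  translate([546, 24, 24]) cube([24, 372, 107]);
}
translate([183, -549, 0]) {
  translate([0, 0, 345]) cube([313, 289, 35]);
  cube([40, 40, 345]);
  translate([273, 0, 0]) cube([40, 40, 345]);
  translate([0, 249, 0]) cube([40, 40, 345]);
  translate([273, 249, 0]) cube([40, 40, 345]);
}
translate([183, 1091, 0]) {
  translate([0, 0, 345]) cube([313, 289, 35]);
  cube([40, 40, 345]);
  translate([273, 0, 0]) cube([40, 40, 345]);
  translate([0, 249, 0]) cube([40, 40, 345]);
  translate([273, 249, 0]) cube([40, 40, 345]);
}
translate([-573, 271, 0]) {
  translate([0, 0, 345]) cube([313, 289, 35]);
  cube([40, 40, 345]);
  translate([273, 0, 0]) cube([40, 40, 345]);
  translate([0, 249, 0]) cube([40, 40, 345]);
  translate([273, 249, 0]) cube([40, 40, 345]);
}
translate([939, 271, 0]) {
  translate([0, 0, 345]) cube([313, 289, 35]);
  cube([40, 40, 345]);
  translate([273, 0, 0]) cube([40, 40, 345]);
  translate([0, 249, 0]) cube([40, 40, 345]);
  translate([273, 249, 0]) cube([40, 40, 345]);
}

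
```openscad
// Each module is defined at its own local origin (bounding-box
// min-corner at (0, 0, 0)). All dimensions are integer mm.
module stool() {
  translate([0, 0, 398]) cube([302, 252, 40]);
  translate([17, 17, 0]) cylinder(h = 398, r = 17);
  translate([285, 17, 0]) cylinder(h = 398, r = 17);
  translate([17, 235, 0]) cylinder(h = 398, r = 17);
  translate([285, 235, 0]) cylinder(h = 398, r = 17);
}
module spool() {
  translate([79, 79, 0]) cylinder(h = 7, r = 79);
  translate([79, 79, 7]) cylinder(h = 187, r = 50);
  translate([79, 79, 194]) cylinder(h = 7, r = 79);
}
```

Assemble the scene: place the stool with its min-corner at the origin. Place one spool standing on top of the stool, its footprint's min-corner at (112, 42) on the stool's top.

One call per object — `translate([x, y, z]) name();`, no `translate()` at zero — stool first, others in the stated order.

stool();
translate([112, 42, 438]) spool();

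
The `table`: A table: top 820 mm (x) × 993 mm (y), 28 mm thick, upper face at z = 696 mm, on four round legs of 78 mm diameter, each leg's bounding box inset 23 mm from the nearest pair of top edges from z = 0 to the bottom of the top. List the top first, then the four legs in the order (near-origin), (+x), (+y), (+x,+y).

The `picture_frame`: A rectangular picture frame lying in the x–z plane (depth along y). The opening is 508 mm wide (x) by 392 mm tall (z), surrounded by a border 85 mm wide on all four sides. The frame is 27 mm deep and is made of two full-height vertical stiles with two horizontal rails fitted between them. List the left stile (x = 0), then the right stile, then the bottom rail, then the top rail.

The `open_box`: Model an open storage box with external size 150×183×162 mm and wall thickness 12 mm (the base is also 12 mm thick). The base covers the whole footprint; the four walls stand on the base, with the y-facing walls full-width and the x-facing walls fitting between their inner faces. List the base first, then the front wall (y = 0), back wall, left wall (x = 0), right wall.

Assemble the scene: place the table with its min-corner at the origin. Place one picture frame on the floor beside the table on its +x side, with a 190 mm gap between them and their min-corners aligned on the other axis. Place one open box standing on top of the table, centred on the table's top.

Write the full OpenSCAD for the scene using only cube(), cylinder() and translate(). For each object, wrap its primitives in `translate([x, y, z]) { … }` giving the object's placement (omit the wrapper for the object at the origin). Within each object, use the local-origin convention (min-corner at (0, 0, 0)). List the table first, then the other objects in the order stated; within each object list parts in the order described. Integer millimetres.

translate([0, 0, 668]) cube([820, 993, 28]);
translate([62, 62, 0]) cylinder(h = 668, r = 39);
translate([758, 62, 0]) cylinder(h = 668, r = 39);
translate([62, 931, 0]) cylinder(h = 668, r = 39);
translate([758, 931, 0]) cylinder(h = 668, r = 39);
translate([1010, 0, 0]) {
  cube([85, 27, 562]);
  translate([593, 0, 0]) cube([85, 27, 562]);
  translate([85, 0, 0]) cube([508, 27, 85]);
  translate([85, 0, 477]) cube([508, 27, 85]);
}
translate([335, 405, 696]) {
  cube([150, 183, 12]);
  translate([0, 0, 12]) cube([150, 12, 150]);
  translate([0, 171, 12]) cube([150, 12, 150]);
  translate([0, 12, 12]) cube([12, 159, 150]);
  translate([138, 12, 12]) cube([12, 159, 150]);
}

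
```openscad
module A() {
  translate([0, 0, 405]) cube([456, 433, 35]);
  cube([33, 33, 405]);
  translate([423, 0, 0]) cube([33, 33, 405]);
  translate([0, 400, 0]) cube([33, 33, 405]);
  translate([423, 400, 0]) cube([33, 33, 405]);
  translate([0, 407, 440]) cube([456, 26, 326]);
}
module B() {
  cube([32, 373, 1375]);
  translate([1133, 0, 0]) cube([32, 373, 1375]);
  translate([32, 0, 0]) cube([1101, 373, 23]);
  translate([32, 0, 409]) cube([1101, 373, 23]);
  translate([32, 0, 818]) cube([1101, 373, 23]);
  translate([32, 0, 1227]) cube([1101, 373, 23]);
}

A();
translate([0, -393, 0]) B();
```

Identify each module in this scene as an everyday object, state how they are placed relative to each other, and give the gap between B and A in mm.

The bookshelf's nearest face is 20 mm from the chair's −y face.

A is a chair. B is a bookshelf. The bookshelf is on the floor beside the chair on its −y side. The gap between the bookshelf and the chair is 20 mm.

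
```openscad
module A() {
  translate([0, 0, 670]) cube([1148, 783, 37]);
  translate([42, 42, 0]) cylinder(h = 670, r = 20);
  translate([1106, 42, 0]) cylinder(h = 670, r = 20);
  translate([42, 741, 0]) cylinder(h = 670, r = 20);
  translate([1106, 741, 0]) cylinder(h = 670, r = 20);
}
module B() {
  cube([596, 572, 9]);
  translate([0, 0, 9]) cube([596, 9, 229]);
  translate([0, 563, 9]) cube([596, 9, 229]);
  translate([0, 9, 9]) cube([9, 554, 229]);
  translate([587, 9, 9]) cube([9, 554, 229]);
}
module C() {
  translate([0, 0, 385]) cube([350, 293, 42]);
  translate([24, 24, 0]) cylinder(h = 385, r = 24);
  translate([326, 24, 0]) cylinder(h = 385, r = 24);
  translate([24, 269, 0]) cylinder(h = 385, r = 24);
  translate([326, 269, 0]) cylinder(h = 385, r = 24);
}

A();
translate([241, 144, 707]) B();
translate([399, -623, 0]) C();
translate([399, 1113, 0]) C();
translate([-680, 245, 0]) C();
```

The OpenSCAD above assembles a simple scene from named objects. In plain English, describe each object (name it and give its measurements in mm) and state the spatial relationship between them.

A is a table: top 1148 mm (x) × 783 mm (y), 37 mm thick, upper face at z = 707 mm, on four round legs of 40 mm diameter, each leg's bounding box inset 22 mm from the nearest pair of top edges, running from z = 0 to the bottom of the top.

B is an open storage box with external size 596×572×238 mm and wall thickness 9 mm (the base is also 9 mm thick). The base covers the whole footprint; the four walls stand on the base, with the y-facing walls full-width and the x-facing walls fitting between their inner faces.

C is a four-legged stool. The seat is 350×293 mm, 42 mm thick, top at z = 427 mm. It stands on four round legs, each 48 mm in diameter, from z = 0 to the seat underside, each leg's axis is inset half a diameter from the nearest pair of seat edges (so the leg's bounding box is flush with the corner).

The open box is on top of the table. Three stools sit around the table at the −y, +y, −x sides.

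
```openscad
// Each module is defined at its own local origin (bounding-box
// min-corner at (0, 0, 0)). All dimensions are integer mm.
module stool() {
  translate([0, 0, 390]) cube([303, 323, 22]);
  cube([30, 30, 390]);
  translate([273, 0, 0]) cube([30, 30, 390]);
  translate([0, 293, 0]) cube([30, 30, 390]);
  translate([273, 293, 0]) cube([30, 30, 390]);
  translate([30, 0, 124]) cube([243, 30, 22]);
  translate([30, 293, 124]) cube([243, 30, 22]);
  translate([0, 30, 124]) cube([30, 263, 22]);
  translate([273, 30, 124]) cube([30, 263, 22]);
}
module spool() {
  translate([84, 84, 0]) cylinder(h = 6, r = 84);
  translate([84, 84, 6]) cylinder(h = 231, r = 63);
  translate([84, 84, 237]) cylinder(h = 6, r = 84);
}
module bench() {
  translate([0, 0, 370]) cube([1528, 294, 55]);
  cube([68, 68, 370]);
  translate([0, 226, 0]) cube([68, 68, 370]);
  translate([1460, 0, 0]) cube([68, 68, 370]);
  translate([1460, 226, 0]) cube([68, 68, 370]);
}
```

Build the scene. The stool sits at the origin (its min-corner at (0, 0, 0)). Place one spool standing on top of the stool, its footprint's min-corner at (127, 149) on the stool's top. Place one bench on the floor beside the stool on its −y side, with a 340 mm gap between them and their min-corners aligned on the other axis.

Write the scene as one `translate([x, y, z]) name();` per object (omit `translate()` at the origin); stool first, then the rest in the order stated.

stool();
translate([127, 149, 412]) spool();
translate([0, -634, 0]) bench();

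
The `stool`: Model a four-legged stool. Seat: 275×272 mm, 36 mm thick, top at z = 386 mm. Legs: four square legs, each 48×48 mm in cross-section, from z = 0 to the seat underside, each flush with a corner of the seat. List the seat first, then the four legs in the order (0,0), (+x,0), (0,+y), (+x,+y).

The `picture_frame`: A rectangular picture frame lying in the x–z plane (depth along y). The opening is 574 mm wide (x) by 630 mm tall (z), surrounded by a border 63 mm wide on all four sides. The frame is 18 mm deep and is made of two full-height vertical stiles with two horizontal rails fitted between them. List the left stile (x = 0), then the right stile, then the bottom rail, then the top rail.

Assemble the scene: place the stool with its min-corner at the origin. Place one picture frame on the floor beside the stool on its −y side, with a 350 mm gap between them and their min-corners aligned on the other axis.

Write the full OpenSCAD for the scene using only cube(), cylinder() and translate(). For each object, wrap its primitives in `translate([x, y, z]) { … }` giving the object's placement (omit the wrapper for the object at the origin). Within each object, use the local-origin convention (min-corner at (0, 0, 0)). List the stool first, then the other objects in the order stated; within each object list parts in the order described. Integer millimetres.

translate([0, 0, 350]) cube([275, 272, 36]);
cube([48, 48, 350]);
translate([227, 0, 0]) cube([48, 48, 350]);
translate([0, 224, 0]) cube([48, 48, 350]);
translate([227, 224, 0]) cube([48, 48, 350]);
translate([0, -368, 0]) {
  cube([63, 18, 756]);
  translate([637, 0, 0]) cube([63, 18, 756]);
  translate([63, 0, 0]) cube([574, 18, 63]);
  translate([63, 0, 693]) cube([574, 18, 63]);
}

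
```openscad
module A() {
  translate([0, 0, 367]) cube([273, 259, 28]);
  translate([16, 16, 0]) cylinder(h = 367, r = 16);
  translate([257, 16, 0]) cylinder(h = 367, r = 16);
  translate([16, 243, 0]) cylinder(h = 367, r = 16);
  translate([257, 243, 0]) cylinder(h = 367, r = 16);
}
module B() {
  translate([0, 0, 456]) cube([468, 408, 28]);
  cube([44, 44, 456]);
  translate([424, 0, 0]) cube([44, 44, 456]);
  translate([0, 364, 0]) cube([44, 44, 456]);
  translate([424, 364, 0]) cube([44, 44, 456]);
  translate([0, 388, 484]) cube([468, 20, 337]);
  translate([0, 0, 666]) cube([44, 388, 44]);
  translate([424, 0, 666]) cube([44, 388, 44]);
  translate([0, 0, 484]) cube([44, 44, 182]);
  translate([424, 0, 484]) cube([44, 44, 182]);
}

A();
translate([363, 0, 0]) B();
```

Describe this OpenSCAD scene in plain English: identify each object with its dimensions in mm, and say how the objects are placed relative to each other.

A is a four-legged stool. The seat is 273×259 mm, 28 mm thick, top at z = 395 mm. It stands on four round legs, each 32 mm in diameter, from z = 0 to the seat underside, each leg's axis is inset half a diameter from the nearest pair of seat edges (so the leg's bounding box is flush with the corner).

B is a chair: 468×408 mm seat, 28 mm thick, top at z = 484 mm, on four 44 mm square corner legs flush with the seat edges. A 20 mm thick backrest slab spans the full seat width, extending 337 mm above the seat top, its back face flush with the seat's +y edge. Two armrests of 44×44 mm section run along each side from the seat's front edge to the front of the backrest, top faces 226 mm above the seat top and outer faces flush with the seat's x-edges; a 44×44 mm post under the front of each armrest stands on the seat at the front corner.

The chair is on the floor beside the stool on its +x side.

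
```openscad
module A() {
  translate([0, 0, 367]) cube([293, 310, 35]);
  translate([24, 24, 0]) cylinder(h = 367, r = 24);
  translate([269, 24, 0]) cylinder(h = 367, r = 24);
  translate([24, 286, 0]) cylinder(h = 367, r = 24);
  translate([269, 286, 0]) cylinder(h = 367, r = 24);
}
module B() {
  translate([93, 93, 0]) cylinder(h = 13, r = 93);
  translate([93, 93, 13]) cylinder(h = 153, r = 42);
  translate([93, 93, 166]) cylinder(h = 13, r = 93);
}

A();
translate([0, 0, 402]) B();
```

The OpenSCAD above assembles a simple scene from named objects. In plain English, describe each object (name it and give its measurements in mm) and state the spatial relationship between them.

A is a simple wooden stool: a rectangular seat 293 mm (x) by 310 mm (y), 35 mm thick, top face at z = 402 mm, on four round legs, each 48 mm in diameter. The legs rest on z = 0, each leg's axis is inset half a diameter from the nearest pair of seat edges (so the leg's bounding box is flush with the corner).

B is a spool: two coaxial disc flanges of radius 93 mm and thickness 13 mm, joined by a core cylinder of radius 42 mm and height 153 mm. The lower flange rests on z = 0 and the three cylinders share a vertical axis.

The spool is on top of the stool.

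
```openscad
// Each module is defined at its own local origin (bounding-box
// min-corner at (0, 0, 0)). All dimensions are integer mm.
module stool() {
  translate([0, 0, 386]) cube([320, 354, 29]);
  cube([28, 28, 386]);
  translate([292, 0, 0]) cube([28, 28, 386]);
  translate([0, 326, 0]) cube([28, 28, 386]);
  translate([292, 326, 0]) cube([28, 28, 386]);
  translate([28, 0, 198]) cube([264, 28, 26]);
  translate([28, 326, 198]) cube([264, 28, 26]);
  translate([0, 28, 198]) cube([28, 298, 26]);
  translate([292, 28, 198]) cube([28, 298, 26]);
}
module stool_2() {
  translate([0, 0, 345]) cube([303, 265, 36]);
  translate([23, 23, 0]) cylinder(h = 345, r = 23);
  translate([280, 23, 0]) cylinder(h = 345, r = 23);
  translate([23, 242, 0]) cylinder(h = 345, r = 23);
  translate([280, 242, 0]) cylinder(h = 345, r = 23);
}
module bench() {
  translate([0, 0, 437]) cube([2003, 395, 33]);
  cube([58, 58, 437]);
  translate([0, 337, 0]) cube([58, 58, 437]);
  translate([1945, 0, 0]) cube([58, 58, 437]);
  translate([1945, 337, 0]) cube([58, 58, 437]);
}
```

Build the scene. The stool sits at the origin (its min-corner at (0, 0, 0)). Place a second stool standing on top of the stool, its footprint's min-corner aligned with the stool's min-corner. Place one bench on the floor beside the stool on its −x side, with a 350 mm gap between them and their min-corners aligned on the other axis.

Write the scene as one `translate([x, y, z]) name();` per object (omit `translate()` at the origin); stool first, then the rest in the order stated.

stool();
translate([0, 0, 415]) stool_2();
translate([-2353, 0, 0]) bench();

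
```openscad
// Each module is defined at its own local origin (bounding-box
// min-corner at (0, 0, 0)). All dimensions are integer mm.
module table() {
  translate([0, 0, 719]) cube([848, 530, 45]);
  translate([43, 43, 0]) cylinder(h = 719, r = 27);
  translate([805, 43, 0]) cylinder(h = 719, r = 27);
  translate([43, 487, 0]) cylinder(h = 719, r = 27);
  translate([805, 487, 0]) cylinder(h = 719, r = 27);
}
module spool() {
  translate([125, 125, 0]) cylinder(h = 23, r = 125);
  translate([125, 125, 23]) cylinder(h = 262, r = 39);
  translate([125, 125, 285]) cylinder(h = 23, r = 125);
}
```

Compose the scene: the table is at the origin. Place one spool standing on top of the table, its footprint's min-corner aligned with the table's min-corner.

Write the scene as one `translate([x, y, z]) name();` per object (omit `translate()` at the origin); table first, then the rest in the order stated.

table();
translate([0, 0, 764]) spool();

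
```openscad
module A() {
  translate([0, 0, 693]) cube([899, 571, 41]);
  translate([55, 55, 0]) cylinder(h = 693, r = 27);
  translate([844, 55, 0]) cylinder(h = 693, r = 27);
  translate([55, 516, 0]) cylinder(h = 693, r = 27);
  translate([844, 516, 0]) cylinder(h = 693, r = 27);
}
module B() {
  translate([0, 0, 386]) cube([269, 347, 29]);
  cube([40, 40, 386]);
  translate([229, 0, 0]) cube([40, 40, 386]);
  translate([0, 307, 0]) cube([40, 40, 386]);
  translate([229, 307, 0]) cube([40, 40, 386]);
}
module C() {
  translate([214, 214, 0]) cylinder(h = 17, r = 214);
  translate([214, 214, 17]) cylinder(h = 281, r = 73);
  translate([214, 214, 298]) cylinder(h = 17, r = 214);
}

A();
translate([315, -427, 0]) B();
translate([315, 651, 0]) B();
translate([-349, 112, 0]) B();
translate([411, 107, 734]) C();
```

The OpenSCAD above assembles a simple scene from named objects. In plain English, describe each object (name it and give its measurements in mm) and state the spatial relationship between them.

A is a table: top 899 mm (x) × 571 mm (y), 41 mm thick, upper face at z = 734 mm, on four round legs of 54 mm diameter, each leg's bounding box inset 28 mm from the nearest pair of top edges, running from z = 0 to the bottom of the top.

B is a simple wooden stool: a rectangular seat 269 mm (x) by 347 mm (y), 29 mm thick, top face at z = 415 mm, on four square legs, each 40×40 mm in cross-section. The legs rest on z = 0, each flush with a corner of the seat.

C is a spool: two coaxial disc flanges of radius 214 mm and thickness 17 mm, joined by a core cylinder of radius 73 mm and height 281 mm. The lower flange rests on z = 0 and the three cylinders share a vertical axis.

Three stools sit around the table at the −y, +y, −x sides. The spool is on top of the table.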